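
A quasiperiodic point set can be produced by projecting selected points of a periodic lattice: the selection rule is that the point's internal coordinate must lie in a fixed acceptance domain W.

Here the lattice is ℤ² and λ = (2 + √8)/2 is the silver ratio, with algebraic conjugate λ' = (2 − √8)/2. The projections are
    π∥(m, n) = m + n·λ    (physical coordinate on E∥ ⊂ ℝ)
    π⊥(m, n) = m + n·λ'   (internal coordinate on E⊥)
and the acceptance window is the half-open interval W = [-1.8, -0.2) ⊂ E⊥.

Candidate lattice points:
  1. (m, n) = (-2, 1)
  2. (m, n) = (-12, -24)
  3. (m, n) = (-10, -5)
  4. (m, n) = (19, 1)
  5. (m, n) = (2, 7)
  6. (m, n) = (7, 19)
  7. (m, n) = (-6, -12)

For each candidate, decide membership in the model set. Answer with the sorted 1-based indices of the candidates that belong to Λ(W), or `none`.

Numerically λ ≈ 2.414214 and λ' = −1/λ ≈ -0.414214.
[1] lift (-2,1): star map gives -2.414214; window check -1.8 ≤ -2.414214 < -0.2 is false → out
[2] lift (-12,-24): star map gives -2.058875; window check -1.8 ≤ -2.058875 < -0.2 is false → out
[3] lift (-10,-5): star map gives -7.928932; window check -1.8 ≤ -7.928932 < -0.2 is false → out
[4] lift (19,1): star map gives 18.585786; window check -1.8 ≤ 18.585786 < -0.2 is false → out
[5] lift (2,7): star map gives -0.899495; window check -1.8 ≤ -0.899495 < -0.2 is true → IN Λ
[6] lift (7,19): star map gives -0.870058; window check -1.8 ≤ -0.870058 < -0.2 is true → IN Λ
[7] lift (-6,-12): star map gives -1.029437; window check -1.8 ≤ -1.029437 < -0.2 is true → IN Λ

5, 6, 7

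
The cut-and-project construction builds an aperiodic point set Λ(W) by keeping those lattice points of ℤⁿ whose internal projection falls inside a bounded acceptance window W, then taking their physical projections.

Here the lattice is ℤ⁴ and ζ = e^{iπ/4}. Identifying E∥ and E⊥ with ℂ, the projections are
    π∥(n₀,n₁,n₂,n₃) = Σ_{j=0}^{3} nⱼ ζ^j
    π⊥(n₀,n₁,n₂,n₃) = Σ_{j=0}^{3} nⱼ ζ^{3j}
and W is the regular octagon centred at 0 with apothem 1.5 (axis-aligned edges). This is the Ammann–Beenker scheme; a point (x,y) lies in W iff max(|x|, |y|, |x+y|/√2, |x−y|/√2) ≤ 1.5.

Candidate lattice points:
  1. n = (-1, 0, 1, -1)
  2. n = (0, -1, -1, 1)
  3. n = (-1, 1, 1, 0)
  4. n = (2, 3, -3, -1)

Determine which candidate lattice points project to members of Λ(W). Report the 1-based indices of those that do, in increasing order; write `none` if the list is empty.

none

Internal map: ζ^{3j} for j=0..3 gives (1,0), (−√2/2,√2/2), (0,−1), (√2/2,√2/2).
#1 (-1, 0, 1, -1): internal (-1.70711, -1.70711); octagon support 2.41421 vs apothem 1.5 → ∉ W
#2 (0, -1, -1, 1): internal (1.41421, 1.00000); octagon support 1.70711 vs apothem 1.5 → ∉ W
#3 (-1, 1, 1, 0): internal (-1.70711, -0.29289); octagon support 1.70711 vs apothem 1.5 → ∉ W
#4 (2, 3, -3, -1): internal (-0.82843, 4.41421); octagon support 4.41421 vs apothem 1.5 → ∉ W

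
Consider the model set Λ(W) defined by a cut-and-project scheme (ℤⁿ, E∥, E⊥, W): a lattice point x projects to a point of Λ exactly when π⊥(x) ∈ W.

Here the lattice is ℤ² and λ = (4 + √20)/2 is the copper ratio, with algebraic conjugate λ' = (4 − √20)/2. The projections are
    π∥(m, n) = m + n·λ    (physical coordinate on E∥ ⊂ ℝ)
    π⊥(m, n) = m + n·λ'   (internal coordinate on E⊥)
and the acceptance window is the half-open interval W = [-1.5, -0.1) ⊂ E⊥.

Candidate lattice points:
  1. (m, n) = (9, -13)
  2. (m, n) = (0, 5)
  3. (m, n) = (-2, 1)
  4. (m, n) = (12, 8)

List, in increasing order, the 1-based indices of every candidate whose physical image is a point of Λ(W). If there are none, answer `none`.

Compute λ' = (4−√20)/2 = -0.236068, so π⊥(m,n) = m -0.236068·n.
candidate 1: (m,n)=(9,-13) → π∥ = 9-13·λ ≈ -46.068884, π⊥ = 9-13·λ' ≈ 12.068884 ∉ [-1.5, -0.1) ⇒ out
candidate 2: (m,n)=(0,5) → π∥ = 0+5·λ ≈ 21.180340, π⊥ = 0+5·λ' ≈ -1.180340 ∈ [-1.5, -0.1) ⇒ IN Λ
candidate 3: (m,n)=(-2,1) → π∥ = -2+1·λ ≈ 2.236068, π⊥ = -2+1·λ' ≈ -2.236068 ∉ [-1.5, -0.1) ⇒ out
candidate 4: (m,n)=(12,8) → π∥ = 12+8·λ ≈ 45.888544, π⊥ = 12+8·λ' ≈ 10.111456 ∉ [-1.5, -0.1) ⇒ out

2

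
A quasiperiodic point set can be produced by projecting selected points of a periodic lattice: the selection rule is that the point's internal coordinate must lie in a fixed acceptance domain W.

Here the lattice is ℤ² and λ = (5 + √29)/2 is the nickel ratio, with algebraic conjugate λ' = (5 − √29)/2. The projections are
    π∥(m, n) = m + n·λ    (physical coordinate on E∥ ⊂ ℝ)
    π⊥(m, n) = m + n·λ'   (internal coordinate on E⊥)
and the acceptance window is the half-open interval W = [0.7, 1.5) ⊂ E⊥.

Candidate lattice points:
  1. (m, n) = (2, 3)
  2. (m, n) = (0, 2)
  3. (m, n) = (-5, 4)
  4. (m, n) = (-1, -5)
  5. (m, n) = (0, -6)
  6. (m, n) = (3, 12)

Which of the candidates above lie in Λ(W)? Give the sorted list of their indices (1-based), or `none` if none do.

λ' = (5−√29)/2 ≈ -0.1926.
#1 (2,3): internal coord 2 + (3)·λ' = +1.4223; +1.4223 ∈ [0.7, 1.5) → IN Λ
#2 (0,2): internal coord 0 + (2)·λ' = -0.3852; -0.3852 ∉ [0.7, 1.5) → out
#3 (-5,4): internal coord -5 + (4)·λ' = -5.7703; -5.7703 ∉ [0.7, 1.5) → out
#4 (-1,-5): internal coord -1 + (-5)·λ' = -0.0371; -0.0371 ∉ [0.7, 1.5) → out
#5 (0,-6): internal coord 0 + (-6)·λ' = +1.1555; +1.1555 ∈ [0.7, 1.5) → IN Λ
#6 (3,12): internal coord 3 + (12)·λ' = +0.6890; +0.6890 ∉ [0.7, 1.5) → out

1, 5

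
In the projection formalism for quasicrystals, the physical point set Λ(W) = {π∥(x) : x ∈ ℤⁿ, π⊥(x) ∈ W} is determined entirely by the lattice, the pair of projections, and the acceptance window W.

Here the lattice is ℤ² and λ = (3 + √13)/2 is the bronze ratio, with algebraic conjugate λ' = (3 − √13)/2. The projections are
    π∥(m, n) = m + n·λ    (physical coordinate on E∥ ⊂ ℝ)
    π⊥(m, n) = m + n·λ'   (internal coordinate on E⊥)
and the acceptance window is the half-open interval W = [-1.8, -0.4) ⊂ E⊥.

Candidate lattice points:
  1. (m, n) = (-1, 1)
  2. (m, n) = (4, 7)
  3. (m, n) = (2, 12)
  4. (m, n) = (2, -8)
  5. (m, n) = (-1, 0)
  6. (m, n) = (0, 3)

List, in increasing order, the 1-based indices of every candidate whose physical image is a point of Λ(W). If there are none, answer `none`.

λ' = (3−√13)/2 ≈ -0.302776.
[1] lift (-1,1): star map gives -1.302776; window check -1.8 ≤ -1.302776 < -0.4 is true → IN Λ
[2] lift (4,7): star map gives 1.880571; window check -1.8 ≤ 1.880571 < -0.4 is false → out
[3] lift (2,12): star map gives -1.633308; window check -1.8 ≤ -1.633308 < -0.4 is true → IN Λ
[4] lift (2,-8): star map gives 4.422205; window check -1.8 ≤ 4.422205 < -0.4 is false → out
[5] lift (-1,0): star map gives -1.000000; window check -1.8 ≤ -1.000000 < -0.4 is true → IN Λ
[6] lift (0,3): star map gives -0.908327; window check -1.8 ≤ -0.908327 < -0.4 is true → IN Λ

1, 3, 5, 6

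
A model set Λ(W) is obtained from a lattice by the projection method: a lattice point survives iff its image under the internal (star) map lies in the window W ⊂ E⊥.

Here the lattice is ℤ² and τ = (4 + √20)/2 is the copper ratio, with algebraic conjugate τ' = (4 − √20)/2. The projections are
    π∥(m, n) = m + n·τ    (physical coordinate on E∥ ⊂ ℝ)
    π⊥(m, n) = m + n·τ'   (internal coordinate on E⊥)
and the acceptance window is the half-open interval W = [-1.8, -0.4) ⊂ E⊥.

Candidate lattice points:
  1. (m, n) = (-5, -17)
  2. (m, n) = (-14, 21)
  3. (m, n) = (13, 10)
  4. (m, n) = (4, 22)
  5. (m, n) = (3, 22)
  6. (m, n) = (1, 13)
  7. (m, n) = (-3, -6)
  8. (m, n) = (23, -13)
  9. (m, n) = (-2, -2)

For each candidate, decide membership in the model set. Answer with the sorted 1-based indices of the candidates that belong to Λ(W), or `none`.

Numerically τ ≈ 4.23607 and τ' = −1/τ ≈ -0.23607.
[1] lift (-5,-17): star map gives -0.98684; window check -1.8 ≤ -0.98684 < -0.4 is true → IN Λ
[2] lift (-14,21): star map gives -18.95743; window check -1.8 ≤ -18.95743 < -0.4 is false → out
[3] lift (13,10): star map gives 10.63932; window check -1.8 ≤ 10.63932 < -0.4 is false → out
[4] lift (4,22): star map gives -1.19350; window check -1.8 ≤ -1.19350 < -0.4 is true → IN Λ
[5] lift (3,22): star map gives -2.19350; window check -1.8 ≤ -2.19350 < -0.4 is false → out
[6] lift (1,13): star map gives -2.06888; window check -1.8 ≤ -2.06888 < -0.4 is false → out
[7] lift (-3,-6): star map gives -1.58359; window check -1.8 ≤ -1.58359 < -0.4 is true → IN Λ
[8] lift (23,-13): star map gives 26.06888; window check -1.8 ≤ 26.06888 < -0.4 is false → out
[9] lift (-2,-2): star map gives -1.52786; window check -1.8 ≤ -1.52786 < -0.4 is true → IN Λ

1, 4, 7, 9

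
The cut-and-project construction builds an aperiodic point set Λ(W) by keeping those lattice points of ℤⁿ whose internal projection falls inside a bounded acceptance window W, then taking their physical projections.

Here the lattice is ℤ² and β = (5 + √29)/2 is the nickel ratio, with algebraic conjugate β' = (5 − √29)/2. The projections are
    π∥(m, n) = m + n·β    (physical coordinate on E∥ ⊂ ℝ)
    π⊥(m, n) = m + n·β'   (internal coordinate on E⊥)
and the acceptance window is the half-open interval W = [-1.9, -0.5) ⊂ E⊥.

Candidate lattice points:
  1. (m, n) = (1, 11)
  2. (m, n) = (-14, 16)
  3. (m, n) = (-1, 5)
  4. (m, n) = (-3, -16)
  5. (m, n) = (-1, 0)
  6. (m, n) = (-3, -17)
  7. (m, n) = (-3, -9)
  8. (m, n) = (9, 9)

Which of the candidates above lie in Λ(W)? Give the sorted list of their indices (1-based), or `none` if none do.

Compute β' = (5−√29)/2 = -0.1926, so π⊥(m,n) = m -0.1926·n.
candidate 1: (m,n)=(1,11) → π∥ = 1+11·β ≈ 58.1184, π⊥ = 1+11·β' ≈ -1.1184 ∈ [-1.9, -0.5) ⇒ IN Λ
candidate 2: (m,n)=(-14,16) → π∥ = -14+16·β ≈ 69.0813, π⊥ = -14+16·β' ≈ -17.0813 ∉ [-1.9, -0.5) ⇒ out
candidate 3: (m,n)=(-1,5) → π∥ = -1+5·β ≈ 24.9629, π⊥ = -1+5·β' ≈ -1.9629 ∉ [-1.9, -0.5) ⇒ out
candidate 4: (m,n)=(-3,-16) → π∥ = -3-16·β ≈ -86.0813, π⊥ = -3-16·β' ≈ 0.0813 ∉ [-1.9, -0.5) ⇒ out
candidate 5: (m,n)=(-1,0) → π∥ = -1+0·β ≈ -1.0000, π⊥ = -1+0·β' ≈ -1.0000 ∈ [-1.9, -0.5) ⇒ IN Λ
candidate 6: (m,n)=(-3,-17) → π∥ = -3-17·β ≈ -91.2739, π⊥ = -3-17·β' ≈ 0.2739 ∉ [-1.9, -0.5) ⇒ out
candidate 7: (m,n)=(-3,-9) → π∥ = -3-9·β ≈ -49.7332, π⊥ = -3-9·β' ≈ -1.2668 ∈ [-1.9, -0.5) ⇒ IN Λ
candidate 8: (m,n)=(9,9) → π∥ = 9+9·β ≈ 55.7332, π⊥ = 9+9·β' ≈ 7.2668 ∉ [-1.9, -0.5) ⇒ out

1, 5, 7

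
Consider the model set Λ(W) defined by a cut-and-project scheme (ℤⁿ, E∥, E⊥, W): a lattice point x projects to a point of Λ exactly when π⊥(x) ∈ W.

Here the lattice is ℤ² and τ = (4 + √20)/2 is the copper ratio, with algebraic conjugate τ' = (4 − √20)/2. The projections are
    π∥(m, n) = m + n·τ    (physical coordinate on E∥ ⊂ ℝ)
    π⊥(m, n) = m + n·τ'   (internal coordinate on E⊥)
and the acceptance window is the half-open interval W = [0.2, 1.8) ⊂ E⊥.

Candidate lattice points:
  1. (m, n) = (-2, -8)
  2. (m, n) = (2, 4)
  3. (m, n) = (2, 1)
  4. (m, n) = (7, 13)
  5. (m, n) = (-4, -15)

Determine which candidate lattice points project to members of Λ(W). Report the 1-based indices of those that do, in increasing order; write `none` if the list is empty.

2, 3

Numerically τ ≈ 4.236068 and τ' = −1/τ ≈ -0.236068.
[1] lift (-2,-8): star map gives -0.111456; window check 0.2 ≤ -0.111456 < 1.8 is false → out
[2] lift (2,4): star map gives 1.055728; window check 0.2 ≤ 1.055728 < 1.8 is true → IN Λ
[3] lift (2,1): star map gives 1.763932; window check 0.2 ≤ 1.763932 < 1.8 is true → IN Λ
[4] lift (7,13): star map gives 3.931116; window check 0.2 ≤ 3.931116 < 1.8 is false → out
[5] lift (-4,-15): star map gives -0.458980; window check 0.2 ≤ -0.458980 < 1.8 is false → out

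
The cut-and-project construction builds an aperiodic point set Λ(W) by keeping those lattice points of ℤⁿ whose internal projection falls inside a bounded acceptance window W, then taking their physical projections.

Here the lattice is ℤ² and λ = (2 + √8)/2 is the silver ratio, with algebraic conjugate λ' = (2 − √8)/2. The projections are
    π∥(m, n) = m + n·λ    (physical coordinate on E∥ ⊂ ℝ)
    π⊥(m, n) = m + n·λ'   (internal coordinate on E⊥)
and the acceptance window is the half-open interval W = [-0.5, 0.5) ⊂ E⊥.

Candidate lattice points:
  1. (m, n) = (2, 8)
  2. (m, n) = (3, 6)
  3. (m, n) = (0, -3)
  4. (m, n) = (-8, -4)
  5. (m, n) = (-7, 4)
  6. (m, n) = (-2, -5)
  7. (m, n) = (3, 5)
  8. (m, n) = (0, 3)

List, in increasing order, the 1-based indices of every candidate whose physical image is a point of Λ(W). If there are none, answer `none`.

6

Numerically λ ≈ 2.41421 and λ' = −1/λ ≈ -0.41421.
[1] lift (2,8): star map gives -1.31371; window check -0.5 ≤ -1.31371 < 0.5 is false → out
[2] lift (3,6): star map gives 0.51472; window check -0.5 ≤ 0.51472 < 0.5 is false → out
[3] lift (0,-3): star map gives 1.24264; window check -0.5 ≤ 1.24264 < 0.5 is false → out
[4] lift (-8,-4): star map gives -6.34315; window check -0.5 ≤ -6.34315 < 0.5 is false → out
[5] lift (-7,4): star map gives -8.65685; window check -0.5 ≤ -8.65685 < 0.5 is false → out
[6] lift (-2,-5): star map gives 0.07107; window check -0.5 ≤ 0.07107 < 0.5 is true → IN Λ
[7] lift (3,5): star map gives 0.92893; window check -0.5 ≤ 0.92893 < 0.5 is false → out
[8] lift (0,3): star map gives -1.24264; window check -0.5 ≤ -1.24264 < 0.5 is false → out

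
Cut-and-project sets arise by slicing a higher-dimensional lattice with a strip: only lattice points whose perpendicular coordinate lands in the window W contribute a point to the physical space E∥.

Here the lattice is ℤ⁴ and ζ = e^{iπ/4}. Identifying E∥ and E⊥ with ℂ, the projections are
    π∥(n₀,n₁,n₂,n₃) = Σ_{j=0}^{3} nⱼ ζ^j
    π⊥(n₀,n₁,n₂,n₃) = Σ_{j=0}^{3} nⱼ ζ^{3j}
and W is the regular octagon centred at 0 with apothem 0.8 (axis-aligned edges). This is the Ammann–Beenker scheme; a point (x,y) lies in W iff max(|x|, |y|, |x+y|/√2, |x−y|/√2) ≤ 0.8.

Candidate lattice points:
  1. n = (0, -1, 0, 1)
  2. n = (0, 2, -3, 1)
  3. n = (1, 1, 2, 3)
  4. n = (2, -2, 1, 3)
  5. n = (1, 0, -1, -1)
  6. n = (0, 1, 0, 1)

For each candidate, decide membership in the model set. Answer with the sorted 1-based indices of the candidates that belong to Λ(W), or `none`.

5

Internal map: ζ^{3j} for j=0..3 gives (1,0), (−√2/2,√2/2), (0,−1), (√2/2,√2/2).
candidate 1: n = (0, -1, 0, 1) → π⊥ ≈ (+1.414214, +0.000000); max(|x|,|y|,|x±y|/√2) = 1.414214 > 0.8 ⇒ ∉ W
candidate 2: n = (0, 2, -3, 1) → π⊥ ≈ (-0.707107, +5.121320); max(|x|,|y|,|x±y|/√2) = 5.121320 > 0.8 ⇒ ∉ W
candidate 3: n = (1, 1, 2, 3) → π⊥ ≈ (+2.414214, +0.828427); max(|x|,|y|,|x±y|/√2) = 2.414214 > 0.8 ⇒ ∉ W
candidate 4: n = (2, -2, 1, 3) → π⊥ ≈ (+5.535534, -0.292893); max(|x|,|y|,|x±y|/√2) = 5.535534 > 0.8 ⇒ ∉ W
candidate 5: n = (1, 0, -1, -1) → π⊥ ≈ (+0.292893, +0.292893); max(|x|,|y|,|x±y|/√2) = 0.414214 ≤ 0.8 ⇒ ∈ W
candidate 6: n = (0, 1, 0, 1) → π⊥ ≈ (+0.000000, +1.414214); max(|x|,|y|,|x±y|/√2) = 1.414214 > 0.8 ⇒ ∉ W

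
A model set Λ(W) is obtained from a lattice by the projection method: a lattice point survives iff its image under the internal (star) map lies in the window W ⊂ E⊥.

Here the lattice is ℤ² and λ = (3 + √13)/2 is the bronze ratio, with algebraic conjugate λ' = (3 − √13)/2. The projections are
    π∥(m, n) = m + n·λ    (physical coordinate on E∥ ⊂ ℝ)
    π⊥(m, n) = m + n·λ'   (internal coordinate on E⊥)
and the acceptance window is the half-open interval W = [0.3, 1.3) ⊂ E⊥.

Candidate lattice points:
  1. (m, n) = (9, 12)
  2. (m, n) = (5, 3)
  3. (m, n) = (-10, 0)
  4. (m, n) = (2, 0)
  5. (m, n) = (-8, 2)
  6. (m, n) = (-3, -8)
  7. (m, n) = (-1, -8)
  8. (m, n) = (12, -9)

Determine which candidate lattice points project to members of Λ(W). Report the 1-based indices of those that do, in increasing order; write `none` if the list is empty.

none

Numerically λ ≈ 3.3028 and λ' = −1/λ ≈ -0.3028.
[1] lift (9,12): star map gives 5.3667; window check 0.3 ≤ 5.3667 < 1.3 is false → out
[2] lift (5,3): star map gives 4.0917; window check 0.3 ≤ 4.0917 < 1.3 is false → out
[3] lift (-10,0): star map gives -10.0000; window check 0.3 ≤ -10.0000 < 1.3 is false → out
[4] lift (2,0): star map gives 2.0000; window check 0.3 ≤ 2.0000 < 1.3 is false → out
[5] lift (-8,2): star map gives -8.6056; window check 0.3 ≤ -8.6056 < 1.3 is false → out
[6] lift (-3,-8): star map gives -0.5778; window check 0.3 ≤ -0.5778 < 1.3 is false → out
[7] lift (-1,-8): star map gives 1.4222; window check 0.3 ≤ 1.4222 < 1.3 is false → out
[8] lift (12,-9): star map gives 14.7250; window check 0.3 ≤ 14.7250 < 1.3 is false → out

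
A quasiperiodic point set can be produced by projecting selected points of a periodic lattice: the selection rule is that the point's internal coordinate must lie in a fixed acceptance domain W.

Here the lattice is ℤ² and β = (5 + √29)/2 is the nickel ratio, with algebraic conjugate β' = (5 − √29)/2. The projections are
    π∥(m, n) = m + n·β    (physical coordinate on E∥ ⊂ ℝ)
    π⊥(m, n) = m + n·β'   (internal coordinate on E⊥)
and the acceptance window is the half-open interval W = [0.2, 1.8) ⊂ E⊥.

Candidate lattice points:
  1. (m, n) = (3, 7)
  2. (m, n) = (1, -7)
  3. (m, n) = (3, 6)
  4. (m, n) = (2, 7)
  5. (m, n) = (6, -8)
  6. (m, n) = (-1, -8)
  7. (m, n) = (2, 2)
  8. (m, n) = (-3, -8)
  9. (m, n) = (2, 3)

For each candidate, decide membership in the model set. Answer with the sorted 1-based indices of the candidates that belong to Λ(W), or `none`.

Compute β' = (5−√29)/2 = -0.1926, so π⊥(m,n) = m -0.1926·n.
[1] lift (3,7): star map gives 1.6519; window check 0.2 ≤ 1.6519 < 1.8 is true → IN Λ
[2] lift (1,-7): star map gives 2.3481; window check 0.2 ≤ 2.3481 < 1.8 is false → out
[3] lift (3,6): star map gives 1.8445; window check 0.2 ≤ 1.8445 < 1.8 is false → out
[4] lift (2,7): star map gives 0.6519; window check 0.2 ≤ 0.6519 < 1.8 is true → IN Λ
[5] lift (6,-8): star map gives 7.5407; window check 0.2 ≤ 7.5407 < 1.8 is false → out
[6] lift (-1,-8): star map gives 0.5407; window check 0.2 ≤ 0.5407 < 1.8 is true → IN Λ
[7] lift (2,2): star map gives 1.6148; window check 0.2 ≤ 1.6148 < 1.8 is true → IN Λ
[8] lift (-3,-8): star map gives -1.4593; window check 0.2 ≤ -1.4593 < 1.8 is false → out
[9] lift (2,3): star map gives 1.4223; window check 0.2 ≤ 1.4223 < 1.8 is true → IN Λ

1, 4, 6, 7, 9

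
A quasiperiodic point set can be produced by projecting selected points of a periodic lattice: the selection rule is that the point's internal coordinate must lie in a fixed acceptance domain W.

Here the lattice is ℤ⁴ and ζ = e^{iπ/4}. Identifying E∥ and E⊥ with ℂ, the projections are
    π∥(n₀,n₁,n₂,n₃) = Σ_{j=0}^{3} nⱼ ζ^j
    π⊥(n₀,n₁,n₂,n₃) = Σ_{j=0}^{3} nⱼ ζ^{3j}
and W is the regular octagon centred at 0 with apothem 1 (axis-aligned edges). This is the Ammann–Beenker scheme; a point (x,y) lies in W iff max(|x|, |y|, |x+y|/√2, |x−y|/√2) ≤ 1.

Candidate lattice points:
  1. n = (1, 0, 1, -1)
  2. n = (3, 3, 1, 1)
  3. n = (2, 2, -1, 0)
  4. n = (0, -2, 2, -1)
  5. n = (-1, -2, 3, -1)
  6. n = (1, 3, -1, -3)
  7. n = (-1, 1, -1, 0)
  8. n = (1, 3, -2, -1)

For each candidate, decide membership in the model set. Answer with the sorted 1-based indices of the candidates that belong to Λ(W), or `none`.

none

With ζ = e^{iπ/4} the internal vectors are ζ^0,ζ^3,ζ^6,ζ^9.
candidate 1: n = (1, 0, 1, -1) → π⊥ ≈ (+0.2929, -1.7071); max(|x|,|y|,|x±y|/√2) = 1.7071 > 1 ⇒ ∉ W
candidate 2: n = (3, 3, 1, 1) → π⊥ ≈ (+1.5858, +1.8284); max(|x|,|y|,|x±y|/√2) = 2.4142 > 1 ⇒ ∉ W
candidate 3: n = (2, 2, -1, 0) → π⊥ ≈ (+0.5858, +2.4142); max(|x|,|y|,|x±y|/√2) = 2.4142 > 1 ⇒ ∉ W
candidate 4: n = (0, -2, 2, -1) → π⊥ ≈ (+0.7071, -4.1213); max(|x|,|y|,|x±y|/√2) = 4.1213 > 1 ⇒ ∉ W
candidate 5: n = (-1, -2, 3, -1) → π⊥ ≈ (-0.2929, -5.1213); max(|x|,|y|,|x±y|/√2) = 5.1213 > 1 ⇒ ∉ W
candidate 6: n = (1, 3, -1, -3) → π⊥ ≈ (-3.2426, +1.0000); max(|x|,|y|,|x±y|/√2) = 3.2426 > 1 ⇒ ∉ W
candidate 7: n = (-1, 1, -1, 0) → π⊥ ≈ (-1.7071, +1.7071); max(|x|,|y|,|x±y|/√2) = 2.4142 > 1 ⇒ ∉ W
candidate 8: n = (1, 3, -2, -1) → π⊥ ≈ (-1.8284, +3.4142); max(|x|,|y|,|x±y|/√2) = 3.7071 > 1 ⇒ ∉ W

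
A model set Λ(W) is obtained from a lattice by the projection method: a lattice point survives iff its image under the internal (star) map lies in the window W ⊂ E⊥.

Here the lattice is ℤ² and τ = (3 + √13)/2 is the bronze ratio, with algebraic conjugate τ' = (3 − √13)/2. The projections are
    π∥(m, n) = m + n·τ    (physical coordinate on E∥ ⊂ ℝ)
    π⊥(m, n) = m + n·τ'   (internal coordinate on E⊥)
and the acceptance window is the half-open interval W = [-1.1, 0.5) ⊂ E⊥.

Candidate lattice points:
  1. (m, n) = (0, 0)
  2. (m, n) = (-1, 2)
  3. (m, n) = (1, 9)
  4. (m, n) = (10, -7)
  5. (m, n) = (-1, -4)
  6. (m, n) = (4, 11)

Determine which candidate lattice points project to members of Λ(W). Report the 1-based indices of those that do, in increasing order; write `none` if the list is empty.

1, 5

τ' = (3−√13)/2 ≈ -0.30278.
candidate 1: (m,n)=(0,0) → π∥ = 0+0·τ ≈ 0.00000, π⊥ = 0+0·τ' ≈ 0.00000 ∈ [-1.1, 0.5) ⇒ IN Λ
candidate 2: (m,n)=(-1,2) → π∥ = -1+2·τ ≈ 5.60555, π⊥ = -1+2·τ' ≈ -1.60555 ∉ [-1.1, 0.5) ⇒ out
candidate 3: (m,n)=(1,9) → π∥ = 1+9·τ ≈ 30.72498, π⊥ = 1+9·τ' ≈ -1.72498 ∉ [-1.1, 0.5) ⇒ out
candidate 4: (m,n)=(10,-7) → π∥ = 10-7·τ ≈ -13.11943, π⊥ = 10-7·τ' ≈ 12.11943 ∉ [-1.1, 0.5) ⇒ out
candidate 5: (m,n)=(-1,-4) → π∥ = -1-4·τ ≈ -14.21110, π⊥ = -1-4·τ' ≈ 0.21110 ∈ [-1.1, 0.5) ⇒ IN Λ
candidate 6: (m,n)=(4,11) → π∥ = 4+11·τ ≈ 40.33053, π⊥ = 4+11·τ' ≈ 0.66947 ∉ [-1.1, 0.5) ⇒ out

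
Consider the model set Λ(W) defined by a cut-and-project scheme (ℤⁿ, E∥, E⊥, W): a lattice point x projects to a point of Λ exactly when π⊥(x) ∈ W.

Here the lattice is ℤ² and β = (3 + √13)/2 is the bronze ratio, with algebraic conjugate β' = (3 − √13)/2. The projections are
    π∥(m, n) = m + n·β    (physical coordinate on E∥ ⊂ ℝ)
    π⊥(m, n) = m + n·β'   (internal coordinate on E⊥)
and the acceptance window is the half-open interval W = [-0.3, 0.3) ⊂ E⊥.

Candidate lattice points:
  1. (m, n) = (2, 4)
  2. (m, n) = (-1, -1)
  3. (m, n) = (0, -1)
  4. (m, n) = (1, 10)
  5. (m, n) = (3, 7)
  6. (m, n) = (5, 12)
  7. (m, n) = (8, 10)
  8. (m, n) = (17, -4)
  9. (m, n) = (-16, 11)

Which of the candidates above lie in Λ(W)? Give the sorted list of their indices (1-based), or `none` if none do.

none

β' = (3−√13)/2 ≈ -0.302776.
#1 (2,4): internal coord 2 + (4)·β' = +0.788897; +0.788897 ∉ [-0.3, 0.3) → out
#2 (-1,-1): internal coord -1 + (-1)·β' = -0.697224; -0.697224 ∉ [-0.3, 0.3) → out
#3 (0,-1): internal coord 0 + (-1)·β' = +0.302776; +0.302776 ∉ [-0.3, 0.3) → out
#4 (1,10): internal coord 1 + (10)·β' = -2.027756; -2.027756 ∉ [-0.3, 0.3) → out
#5 (3,7): internal coord 3 + (7)·β' = +0.880571; +0.880571 ∉ [-0.3, 0.3) → out
#6 (5,12): internal coord 5 + (12)·β' = +1.366692; +1.366692 ∉ [-0.3, 0.3) → out
#7 (8,10): internal coord 8 + (10)·β' = +4.972244; +4.972244 ∉ [-0.3, 0.3) → out
#8 (17,-4): internal coord 17 + (-4)·β' = +18.211103; +18.211103 ∉ [-0.3, 0.3) → out
#9 (-16,11): internal coord -16 + (11)·β' = -19.330532; -19.330532 ∉ [-0.3, 0.3) → out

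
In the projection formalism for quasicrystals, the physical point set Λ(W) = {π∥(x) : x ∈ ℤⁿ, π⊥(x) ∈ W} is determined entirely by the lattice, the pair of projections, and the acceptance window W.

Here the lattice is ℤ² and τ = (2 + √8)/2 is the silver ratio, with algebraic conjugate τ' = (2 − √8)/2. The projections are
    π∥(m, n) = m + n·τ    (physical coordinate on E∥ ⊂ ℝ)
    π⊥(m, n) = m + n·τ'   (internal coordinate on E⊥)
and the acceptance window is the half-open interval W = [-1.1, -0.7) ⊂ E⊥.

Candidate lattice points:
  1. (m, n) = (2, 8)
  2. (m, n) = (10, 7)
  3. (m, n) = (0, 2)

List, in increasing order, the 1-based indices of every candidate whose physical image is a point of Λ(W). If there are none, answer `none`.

3

Numerically τ ≈ 2.4142 and τ' = −1/τ ≈ -0.4142.
candidate 1: (m,n)=(2,8) → π∥ = 2+8·τ ≈ 21.3137, π⊥ = 2+8·τ' ≈ -1.3137 ∉ [-1.1, -0.7) ⇒ out
candidate 2: (m,n)=(10,7) → π∥ = 10+7·τ ≈ 26.8995, π⊥ = 10+7·τ' ≈ 7.1005 ∉ [-1.1, -0.7) ⇒ out
candidate 3: (m,n)=(0,2) → π∥ = 0+2·τ ≈ 4.8284, π⊥ = 0+2·τ' ≈ -0.8284 ∈ [-1.1, -0.7) ⇒ IN Λ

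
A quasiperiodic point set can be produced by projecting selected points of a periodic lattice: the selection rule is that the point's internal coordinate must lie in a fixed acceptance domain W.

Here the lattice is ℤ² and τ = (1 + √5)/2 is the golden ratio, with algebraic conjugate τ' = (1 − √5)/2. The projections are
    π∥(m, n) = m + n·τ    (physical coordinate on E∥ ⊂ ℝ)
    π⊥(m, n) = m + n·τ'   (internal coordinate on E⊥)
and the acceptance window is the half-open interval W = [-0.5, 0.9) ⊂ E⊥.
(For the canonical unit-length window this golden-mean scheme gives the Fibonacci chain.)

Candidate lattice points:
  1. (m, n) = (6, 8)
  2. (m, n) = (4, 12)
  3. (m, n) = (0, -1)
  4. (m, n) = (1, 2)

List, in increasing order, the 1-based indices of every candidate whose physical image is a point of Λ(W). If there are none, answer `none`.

3, 4

Numerically τ ≈ 1.61803 and τ' = −1/τ ≈ -0.61803.
#1 (6,8): internal coord 6 + (8)·τ' = +1.05573; +1.05573 ∉ [-0.5, 0.9) → out
#2 (4,12): internal coord 4 + (12)·τ' = -3.41641; -3.41641 ∉ [-0.5, 0.9) → out
#3 (0,-1): internal coord 0 + (-1)·τ' = +0.61803; +0.61803 ∈ [-0.5, 0.9) → IN Λ
#4 (1,2): internal coord 1 + (2)·τ' = -0.23607; -0.23607 ∈ [-0.5, 0.9) → IN Λ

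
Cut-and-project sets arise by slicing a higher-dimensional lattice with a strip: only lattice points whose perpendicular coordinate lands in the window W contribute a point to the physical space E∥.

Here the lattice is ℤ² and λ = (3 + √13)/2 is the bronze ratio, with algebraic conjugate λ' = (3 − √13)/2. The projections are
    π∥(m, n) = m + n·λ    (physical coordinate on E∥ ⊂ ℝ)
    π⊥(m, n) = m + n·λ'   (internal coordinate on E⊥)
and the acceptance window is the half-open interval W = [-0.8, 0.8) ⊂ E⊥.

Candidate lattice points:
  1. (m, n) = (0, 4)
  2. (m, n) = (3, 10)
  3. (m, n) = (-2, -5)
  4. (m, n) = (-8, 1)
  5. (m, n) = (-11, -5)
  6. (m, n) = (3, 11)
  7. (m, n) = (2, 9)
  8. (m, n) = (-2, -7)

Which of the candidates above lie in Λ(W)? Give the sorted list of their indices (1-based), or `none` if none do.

λ' = (3−√13)/2 ≈ -0.3028.
candidate 1: (m,n)=(0,4) → π∥ = 0+4·λ ≈ 13.2111, π⊥ = 0+4·λ' ≈ -1.2111 ∉ [-0.8, 0.8) ⇒ out
candidate 2: (m,n)=(3,10) → π∥ = 3+10·λ ≈ 36.0278, π⊥ = 3+10·λ' ≈ -0.0278 ∈ [-0.8, 0.8) ⇒ IN Λ
candidate 3: (m,n)=(-2,-5) → π∥ = -2-5·λ ≈ -18.5139, π⊥ = -2-5·λ' ≈ -0.4861 ∈ [-0.8, 0.8) ⇒ IN Λ
candidate 4: (m,n)=(-8,1) → π∥ = -8+1·λ ≈ -4.6972, π⊥ = -8+1·λ' ≈ -8.3028 ∉ [-0.8, 0.8) ⇒ out
candidate 5: (m,n)=(-11,-5) → π∥ = -11-5·λ ≈ -27.5139, π⊥ = -11-5·λ' ≈ -9.4861 ∉ [-0.8, 0.8) ⇒ out
candidate 6: (m,n)=(3,11) → π∥ = 3+11·λ ≈ 39.3305, π⊥ = 3+11·λ' ≈ -0.3305 ∈ [-0.8, 0.8) ⇒ IN Λ
candidate 7: (m,n)=(2,9) → π∥ = 2+9·λ ≈ 31.7250, π⊥ = 2+9·λ' ≈ -0.7250 ∈ [-0.8, 0.8) ⇒ IN Λ
candidate 8: (m,n)=(-2,-7) → π∥ = -2-7·λ ≈ -25.1194, π⊥ = -2-7·λ' ≈ 0.1194 ∈ [-0.8, 0.8) ⇒ IN Λ

2, 3, 6, 7, 8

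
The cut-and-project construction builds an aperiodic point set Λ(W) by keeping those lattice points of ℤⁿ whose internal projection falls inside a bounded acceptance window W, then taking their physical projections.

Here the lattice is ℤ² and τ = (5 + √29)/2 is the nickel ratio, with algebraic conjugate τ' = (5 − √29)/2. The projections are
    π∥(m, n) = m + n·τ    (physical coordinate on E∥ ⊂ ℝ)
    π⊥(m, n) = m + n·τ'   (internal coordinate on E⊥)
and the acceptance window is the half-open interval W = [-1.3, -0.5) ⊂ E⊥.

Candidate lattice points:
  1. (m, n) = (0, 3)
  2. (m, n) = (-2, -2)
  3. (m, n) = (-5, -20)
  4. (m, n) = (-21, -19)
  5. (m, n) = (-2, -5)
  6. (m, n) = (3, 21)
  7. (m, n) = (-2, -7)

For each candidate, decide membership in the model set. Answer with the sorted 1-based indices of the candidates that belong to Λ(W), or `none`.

Compute τ' = (5−√29)/2 = -0.1926, so π⊥(m,n) = m -0.1926·n.
#1 (0,3): internal coord 0 + (3)·τ' = -0.5777; -0.5777 ∈ [-1.3, -0.5) → IN Λ
#2 (-2,-2): internal coord -2 + (-2)·τ' = -1.6148; -1.6148 ∉ [-1.3, -0.5) → out
#3 (-5,-20): internal coord -5 + (-20)·τ' = -1.1484; -1.1484 ∈ [-1.3, -0.5) → IN Λ
#4 (-21,-19): internal coord -21 + (-19)·τ' = -17.3409; -17.3409 ∉ [-1.3, -0.5) → out
#5 (-2,-5): internal coord -2 + (-5)·τ' = -1.0371; -1.0371 ∈ [-1.3, -0.5) → IN Λ
#6 (3,21): internal coord 3 + (21)·τ' = -1.0442; -1.0442 ∈ [-1.3, -0.5) → IN Λ
#7 (-2,-7): internal coord -2 + (-7)·τ' = -0.6519; -0.6519 ∈ [-1.3, -0.5) → IN Λ

1, 3, 5, 6, 7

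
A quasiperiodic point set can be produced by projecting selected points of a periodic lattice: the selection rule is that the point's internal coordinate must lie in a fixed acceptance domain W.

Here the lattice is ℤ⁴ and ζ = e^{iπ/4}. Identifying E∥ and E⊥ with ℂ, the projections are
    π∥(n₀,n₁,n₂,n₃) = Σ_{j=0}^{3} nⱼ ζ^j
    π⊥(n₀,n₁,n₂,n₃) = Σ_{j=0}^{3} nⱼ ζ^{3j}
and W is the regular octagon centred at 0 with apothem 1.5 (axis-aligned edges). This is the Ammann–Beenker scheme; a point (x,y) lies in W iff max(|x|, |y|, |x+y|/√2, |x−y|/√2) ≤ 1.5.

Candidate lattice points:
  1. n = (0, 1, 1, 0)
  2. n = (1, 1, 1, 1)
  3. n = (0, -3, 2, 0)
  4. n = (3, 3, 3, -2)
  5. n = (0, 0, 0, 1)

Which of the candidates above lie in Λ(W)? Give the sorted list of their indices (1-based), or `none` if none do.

1, 2, 5

Internal map: ζ^{3j} for j=0..3 gives (1,0), (−√2/2,√2/2), (0,−1), (√2/2,√2/2).
candidate 1: n = (0, 1, 1, 0) → π⊥ ≈ (-0.70711, -0.29289); max(|x|,|y|,|x±y|/√2) = 0.70711 ≤ 1.5 ⇒ ∈ W
candidate 2: n = (1, 1, 1, 1) → π⊥ ≈ (+1.00000, +0.41421); max(|x|,|y|,|x±y|/√2) = 1.00000 ≤ 1.5 ⇒ ∈ W
candidate 3: n = (0, -3, 2, 0) → π⊥ ≈ (+2.12132, -4.12132); max(|x|,|y|,|x±y|/√2) = 4.41421 > 1.5 ⇒ ∉ W
candidate 4: n = (3, 3, 3, -2) → π⊥ ≈ (-0.53553, -2.29289); max(|x|,|y|,|x±y|/√2) = 2.29289 > 1.5 ⇒ ∉ W
candidate 5: n = (0, 0, 0, 1) → π⊥ ≈ (+0.70711, +0.70711); max(|x|,|y|,|x±y|/√2) = 1.00000 ≤ 1.5 ⇒ ∈ W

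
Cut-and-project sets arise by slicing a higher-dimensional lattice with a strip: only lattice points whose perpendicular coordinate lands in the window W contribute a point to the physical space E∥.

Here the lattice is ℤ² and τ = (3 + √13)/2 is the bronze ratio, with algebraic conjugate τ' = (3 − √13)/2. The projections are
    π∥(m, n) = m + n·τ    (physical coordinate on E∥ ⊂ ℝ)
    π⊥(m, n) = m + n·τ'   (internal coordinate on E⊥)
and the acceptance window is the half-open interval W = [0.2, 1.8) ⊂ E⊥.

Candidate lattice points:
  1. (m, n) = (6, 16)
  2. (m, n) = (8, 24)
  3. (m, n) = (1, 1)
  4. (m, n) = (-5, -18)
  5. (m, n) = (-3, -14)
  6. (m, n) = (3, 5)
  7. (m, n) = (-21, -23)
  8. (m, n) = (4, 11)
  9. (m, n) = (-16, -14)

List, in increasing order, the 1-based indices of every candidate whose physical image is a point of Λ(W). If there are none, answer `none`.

τ' = (3−√13)/2 ≈ -0.3028.
candidate 1: (m,n)=(6,16) → π∥ = 6+16·τ ≈ 58.8444, π⊥ = 6+16·τ' ≈ 1.1556 ∈ [0.2, 1.8) ⇒ IN Λ
candidate 2: (m,n)=(8,24) → π∥ = 8+24·τ ≈ 87.2666, π⊥ = 8+24·τ' ≈ 0.7334 ∈ [0.2, 1.8) ⇒ IN Λ
candidate 3: (m,n)=(1,1) → π∥ = 1+1·τ ≈ 4.3028, π⊥ = 1+1·τ' ≈ 0.6972 ∈ [0.2, 1.8) ⇒ IN Λ
candidate 4: (m,n)=(-5,-18) → π∥ = -5-18·τ ≈ -64.4500, π⊥ = -5-18·τ' ≈ 0.4500 ∈ [0.2, 1.8) ⇒ IN Λ
candidate 5: (m,n)=(-3,-14) → π∥ = -3-14·τ ≈ -49.2389, π⊥ = -3-14·τ' ≈ 1.2389 ∈ [0.2, 1.8) ⇒ IN Λ
candidate 6: (m,n)=(3,5) → π∥ = 3+5·τ ≈ 19.5139, π⊥ = 3+5·τ' ≈ 1.4861 ∈ [0.2, 1.8) ⇒ IN Λ
candidate 7: (m,n)=(-21,-23) → π∥ = -21-23·τ ≈ -96.9638, π⊥ = -21-23·τ' ≈ -14.0362 ∉ [0.2, 1.8) ⇒ out
candidate 8: (m,n)=(4,11) → π∥ = 4+11·τ ≈ 40.3305, π⊥ = 4+11·τ' ≈ 0.6695 ∈ [0.2, 1.8) ⇒ IN Λ
candidate 9: (m,n)=(-16,-14) → π∥ = -16-14·τ ≈ -62.2389, π⊥ = -16-14·τ' ≈ -11.7611 ∉ [0.2, 1.8) ⇒ out

1, 2, 3, 4, 5, 6, 8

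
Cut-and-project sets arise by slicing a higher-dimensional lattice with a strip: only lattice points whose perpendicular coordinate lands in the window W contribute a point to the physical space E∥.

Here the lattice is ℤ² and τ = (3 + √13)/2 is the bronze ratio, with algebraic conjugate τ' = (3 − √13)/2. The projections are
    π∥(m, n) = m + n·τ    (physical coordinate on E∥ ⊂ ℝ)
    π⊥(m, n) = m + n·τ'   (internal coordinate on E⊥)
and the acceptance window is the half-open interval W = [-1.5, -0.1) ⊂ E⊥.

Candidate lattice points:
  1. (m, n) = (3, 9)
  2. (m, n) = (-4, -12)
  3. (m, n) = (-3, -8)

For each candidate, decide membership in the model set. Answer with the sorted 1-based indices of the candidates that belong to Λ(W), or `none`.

2, 3

Numerically τ ≈ 3.302776 and τ' = −1/τ ≈ -0.302776.
candidate 1: (m,n)=(3,9) → π∥ = 3+9·τ ≈ 32.724981, π⊥ = 3+9·τ' ≈ 0.275019 ∉ [-1.5, -0.1) ⇒ out
candidate 2: (m,n)=(-4,-12) → π∥ = -4-12·τ ≈ -43.633308, π⊥ = -4-12·τ' ≈ -0.366692 ∈ [-1.5, -0.1) ⇒ IN Λ
candidate 3: (m,n)=(-3,-8) → π∥ = -3-8·τ ≈ -29.422205, π⊥ = -3-8·τ' ≈ -0.577795 ∈ [-1.5, -0.1) ⇒ IN Λ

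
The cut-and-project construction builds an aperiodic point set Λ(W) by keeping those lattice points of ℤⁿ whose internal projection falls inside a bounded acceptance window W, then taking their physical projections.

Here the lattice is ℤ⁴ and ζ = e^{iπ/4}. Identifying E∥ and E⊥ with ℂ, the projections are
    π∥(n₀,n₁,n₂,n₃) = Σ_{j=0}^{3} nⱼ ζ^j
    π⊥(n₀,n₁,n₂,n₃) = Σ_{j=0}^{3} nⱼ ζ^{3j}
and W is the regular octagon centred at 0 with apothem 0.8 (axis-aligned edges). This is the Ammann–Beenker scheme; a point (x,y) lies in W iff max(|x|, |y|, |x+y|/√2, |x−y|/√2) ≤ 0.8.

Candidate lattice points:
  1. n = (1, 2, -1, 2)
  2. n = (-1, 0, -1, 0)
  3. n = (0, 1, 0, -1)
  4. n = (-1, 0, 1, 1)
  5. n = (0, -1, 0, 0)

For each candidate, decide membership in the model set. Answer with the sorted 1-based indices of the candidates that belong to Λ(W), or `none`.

4

Internal map: ζ^{3j} for j=0..3 gives (1,0), (−√2/2,√2/2), (0,−1), (√2/2,√2/2).
candidate 1: n = (1, 2, -1, 2) → π⊥ ≈ (+1.0000, +3.8284); max(|x|,|y|,|x±y|/√2) = 3.8284 > 0.8 ⇒ ∉ W
candidate 2: n = (-1, 0, -1, 0) → π⊥ ≈ (-1.0000, +1.0000); max(|x|,|y|,|x±y|/√2) = 1.4142 > 0.8 ⇒ ∉ W
candidate 3: n = (0, 1, 0, -1) → π⊥ ≈ (-1.4142, +0.0000); max(|x|,|y|,|x±y|/√2) = 1.4142 > 0.8 ⇒ ∉ W
candidate 4: n = (-1, 0, 1, 1) → π⊥ ≈ (-0.2929, -0.2929); max(|x|,|y|,|x±y|/√2) = 0.4142 ≤ 0.8 ⇒ ∈ W
candidate 5: n = (0, -1, 0, 0) → π⊥ ≈ (+0.7071, -0.7071); max(|x|,|y|,|x±y|/√2) = 1.0000 > 0.8 ⇒ ∉ W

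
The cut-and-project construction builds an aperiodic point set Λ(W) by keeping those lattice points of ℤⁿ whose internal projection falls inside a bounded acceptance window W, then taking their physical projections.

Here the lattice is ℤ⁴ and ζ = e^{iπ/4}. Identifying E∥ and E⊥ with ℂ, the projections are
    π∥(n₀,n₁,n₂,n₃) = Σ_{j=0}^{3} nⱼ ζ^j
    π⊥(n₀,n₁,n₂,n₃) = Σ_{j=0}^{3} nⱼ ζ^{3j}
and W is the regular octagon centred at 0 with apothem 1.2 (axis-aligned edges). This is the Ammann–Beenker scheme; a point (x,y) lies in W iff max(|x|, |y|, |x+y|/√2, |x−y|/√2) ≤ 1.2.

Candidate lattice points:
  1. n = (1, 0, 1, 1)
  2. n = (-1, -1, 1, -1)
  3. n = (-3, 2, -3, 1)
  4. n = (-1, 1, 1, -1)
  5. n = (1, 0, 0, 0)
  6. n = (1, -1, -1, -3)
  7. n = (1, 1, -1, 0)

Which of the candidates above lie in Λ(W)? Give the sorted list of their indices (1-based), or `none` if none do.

π⊥(n) = n₀ + n₁ζ³ + n₂ζ⁶ + n₃ζ⁹ where ζ = e^{iπ/4}.
candidate 1: n = (1, 0, 1, 1) → π⊥ ≈ (+1.7071, -0.2929); max(|x|,|y|,|x±y|/√2) = 1.7071 > 1.2 ⇒ ∉ W
candidate 2: n = (-1, -1, 1, -1) → π⊥ ≈ (-1.0000, -2.4142); max(|x|,|y|,|x±y|/√2) = 2.4142 > 1.2 ⇒ ∉ W
candidate 3: n = (-3, 2, -3, 1) → π⊥ ≈ (-3.7071, +5.1213); max(|x|,|y|,|x±y|/√2) = 6.2426 > 1.2 ⇒ ∉ W
candidate 4: n = (-1, 1, 1, -1) → π⊥ ≈ (-2.4142, -1.0000); max(|x|,|y|,|x±y|/√2) = 2.4142 > 1.2 ⇒ ∉ W
candidate 5: n = (1, 0, 0, 0) → π⊥ ≈ (+1.0000, +0.0000); max(|x|,|y|,|x±y|/√2) = 1.0000 ≤ 1.2 ⇒ ∈ W
candidate 6: n = (1, -1, -1, -3) → π⊥ ≈ (-0.4142, -1.8284); max(|x|,|y|,|x±y|/√2) = 1.8284 > 1.2 ⇒ ∉ W
candidate 7: n = (1, 1, -1, 0) → π⊥ ≈ (+0.2929, +1.7071); max(|x|,|y|,|x±y|/√2) = 1.7071 > 1.2 ⇒ ∉ W

5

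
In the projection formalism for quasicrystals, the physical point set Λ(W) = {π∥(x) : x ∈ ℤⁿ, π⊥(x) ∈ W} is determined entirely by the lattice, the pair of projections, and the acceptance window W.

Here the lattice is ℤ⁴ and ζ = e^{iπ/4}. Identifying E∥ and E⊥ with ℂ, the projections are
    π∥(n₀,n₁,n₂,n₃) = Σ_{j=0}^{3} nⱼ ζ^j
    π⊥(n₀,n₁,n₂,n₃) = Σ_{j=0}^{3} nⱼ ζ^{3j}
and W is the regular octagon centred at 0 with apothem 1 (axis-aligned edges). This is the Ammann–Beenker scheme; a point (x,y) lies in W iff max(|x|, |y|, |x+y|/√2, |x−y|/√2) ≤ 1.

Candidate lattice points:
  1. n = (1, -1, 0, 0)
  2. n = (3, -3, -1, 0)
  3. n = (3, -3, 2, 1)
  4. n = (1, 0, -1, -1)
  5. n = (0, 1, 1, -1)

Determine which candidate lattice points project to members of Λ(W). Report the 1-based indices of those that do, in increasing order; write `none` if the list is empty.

With ζ = e^{iπ/4} the internal vectors are ζ^0,ζ^3,ζ^6,ζ^9.
#1 (1, -1, 0, 0): internal (1.7071, -0.7071); octagon support 1.7071 vs apothem 1 → ∉ W
#2 (3, -3, -1, 0): internal (5.1213, -1.1213); octagon support 5.1213 vs apothem 1 → ∉ W
#3 (3, -3, 2, 1): internal (5.8284, -3.4142); octagon support 6.5355 vs apothem 1 → ∉ W
#4 (1, 0, -1, -1): internal (0.2929, 0.2929); octagon support 0.4142 vs apothem 1 → ∈ W
#5 (0, 1, 1, -1): internal (-1.4142, -1.0000); octagon support 1.7071 vs apothem 1 → ∉ W

4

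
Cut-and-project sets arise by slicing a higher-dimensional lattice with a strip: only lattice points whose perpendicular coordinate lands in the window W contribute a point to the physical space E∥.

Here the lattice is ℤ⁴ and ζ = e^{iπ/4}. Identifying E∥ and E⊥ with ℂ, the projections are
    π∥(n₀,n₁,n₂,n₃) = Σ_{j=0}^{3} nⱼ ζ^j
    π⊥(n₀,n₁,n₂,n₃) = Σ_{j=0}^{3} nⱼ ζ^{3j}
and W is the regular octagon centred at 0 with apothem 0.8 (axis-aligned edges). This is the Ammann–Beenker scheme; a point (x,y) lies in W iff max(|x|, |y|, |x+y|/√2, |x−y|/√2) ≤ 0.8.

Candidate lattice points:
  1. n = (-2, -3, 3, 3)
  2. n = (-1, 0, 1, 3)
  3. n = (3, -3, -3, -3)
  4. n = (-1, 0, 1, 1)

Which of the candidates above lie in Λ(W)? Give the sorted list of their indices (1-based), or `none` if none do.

Internal map: ζ^{3j} for j=0..3 gives (1,0), (−√2/2,√2/2), (0,−1), (√2/2,√2/2).
candidate 1: n = (-2, -3, 3, 3) → π⊥ ≈ (+2.2426, -3.0000); max(|x|,|y|,|x±y|/√2) = 3.7071 > 0.8 ⇒ ∉ W
candidate 2: n = (-1, 0, 1, 3) → π⊥ ≈ (+1.1213, +1.1213); max(|x|,|y|,|x±y|/√2) = 1.5858 > 0.8 ⇒ ∉ W
candidate 3: n = (3, -3, -3, -3) → π⊥ ≈ (+3.0000, -1.2426); max(|x|,|y|,|x±y|/√2) = 3.0000 > 0.8 ⇒ ∉ W
candidate 4: n = (-1, 0, 1, 1) → π⊥ ≈ (-0.2929, -0.2929); max(|x|,|y|,|x±y|/√2) = 0.4142 ≤ 0.8 ⇒ ∈ W

4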